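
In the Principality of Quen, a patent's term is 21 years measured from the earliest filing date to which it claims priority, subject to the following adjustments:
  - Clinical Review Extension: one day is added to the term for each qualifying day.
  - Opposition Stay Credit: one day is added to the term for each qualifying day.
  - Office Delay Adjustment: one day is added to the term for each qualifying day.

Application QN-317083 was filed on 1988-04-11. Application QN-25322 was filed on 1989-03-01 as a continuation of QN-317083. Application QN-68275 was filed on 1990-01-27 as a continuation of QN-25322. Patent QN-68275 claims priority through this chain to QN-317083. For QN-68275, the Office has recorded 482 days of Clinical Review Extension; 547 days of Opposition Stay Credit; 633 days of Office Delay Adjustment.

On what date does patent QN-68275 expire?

2013-10-29

Earliest priority filing: 11 April 1988.
Base term: 11 April 1988 + 21 years → 11 April 2009.
Clinical Review Extension: +482 days → 6 August 2010.
Opposition Stay Credit: +547 days → 4 February 2012.
Office Delay Adjustment: +633 days → 29 October 2013.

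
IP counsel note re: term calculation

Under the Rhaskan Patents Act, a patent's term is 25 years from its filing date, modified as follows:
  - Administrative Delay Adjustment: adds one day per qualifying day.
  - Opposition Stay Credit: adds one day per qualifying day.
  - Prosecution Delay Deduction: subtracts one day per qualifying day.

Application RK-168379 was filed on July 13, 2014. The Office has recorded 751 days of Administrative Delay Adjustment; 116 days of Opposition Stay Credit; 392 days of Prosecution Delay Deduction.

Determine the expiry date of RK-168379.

Base term: filing date + 25 years → 13 July 2039.
Administrative Delay Adjustment: +751 days → 2 August 2041.
Opposition Stay Credit: +116 days → 26 November 2041.
Prosecution Delay Deduction: −392 days → 30 October 2040.

October 30, 2040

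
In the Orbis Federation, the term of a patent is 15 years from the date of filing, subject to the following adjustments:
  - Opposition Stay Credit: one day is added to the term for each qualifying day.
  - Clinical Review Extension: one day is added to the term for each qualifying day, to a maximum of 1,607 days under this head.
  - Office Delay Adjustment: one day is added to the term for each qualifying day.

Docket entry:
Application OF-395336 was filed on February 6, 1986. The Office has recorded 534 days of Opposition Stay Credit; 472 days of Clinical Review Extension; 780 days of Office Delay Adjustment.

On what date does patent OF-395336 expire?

Base term: filing date + 15 years → 6 February 2001.
Opposition Stay Credit: +534 days → 25 July 2002.
Clinical Review Extension: 472 days (within the 1607-day cap) → +472 days → 9 November 2003.
Office Delay Adjustment: +780 days → 28 December 2005.

2005-12-28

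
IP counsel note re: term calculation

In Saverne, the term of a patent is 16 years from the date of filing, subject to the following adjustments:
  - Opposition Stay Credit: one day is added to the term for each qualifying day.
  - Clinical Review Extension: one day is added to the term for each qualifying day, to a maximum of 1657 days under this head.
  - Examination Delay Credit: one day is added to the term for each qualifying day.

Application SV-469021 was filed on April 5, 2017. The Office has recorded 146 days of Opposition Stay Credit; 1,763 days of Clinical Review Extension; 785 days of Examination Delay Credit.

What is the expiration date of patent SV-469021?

Base term: filing date + 16 years → 5 April 2033.
Opposition Stay Credit: +146 days → 29 August 2033.
Clinical Review Extension: 1763 days claimed exceeds the 1657-day cap, so +1657 days → 13 March 2038.
Examination Delay Credit: +785 days → 6 May 2040.

May 6, 2040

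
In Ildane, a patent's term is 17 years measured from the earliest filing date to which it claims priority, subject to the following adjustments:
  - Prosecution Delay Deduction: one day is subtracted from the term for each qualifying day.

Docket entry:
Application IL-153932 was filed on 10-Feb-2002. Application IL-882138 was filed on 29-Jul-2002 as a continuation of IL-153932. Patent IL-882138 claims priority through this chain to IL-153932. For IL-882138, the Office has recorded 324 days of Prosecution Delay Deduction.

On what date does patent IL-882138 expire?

2018-03-23

Earliest priority filing: 10 February 2002.
Base term: 10 February 2002 + 17 years → 10 February 2019.
Prosecution Delay Deduction: −324 days → 23 March 2018.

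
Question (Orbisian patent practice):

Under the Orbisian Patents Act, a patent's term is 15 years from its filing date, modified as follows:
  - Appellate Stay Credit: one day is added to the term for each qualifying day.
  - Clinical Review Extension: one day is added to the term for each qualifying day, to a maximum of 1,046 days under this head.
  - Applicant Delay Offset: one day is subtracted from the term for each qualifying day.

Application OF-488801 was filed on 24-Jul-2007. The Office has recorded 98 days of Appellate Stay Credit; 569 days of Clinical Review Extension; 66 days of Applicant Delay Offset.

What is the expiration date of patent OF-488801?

Base term: filing date + 15 years → 24 July 2022.
Appellate Stay Credit: +98 days → 30 October 2022.
Clinical Review Extension: 569 days (within the 1046-day cap) → +569 days → 21 May 2024.
Applicant Delay Offset: −66 days → 16 March 2024.

March 16, 2024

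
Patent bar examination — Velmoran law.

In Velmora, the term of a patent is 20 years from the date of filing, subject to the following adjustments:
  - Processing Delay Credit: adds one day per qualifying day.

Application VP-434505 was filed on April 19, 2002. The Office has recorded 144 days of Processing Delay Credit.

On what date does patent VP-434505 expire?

Base term: filing date + 20 years → 19 April 2022.
Processing Delay Credit: +144 days → 10 September 2022.

2022-09-10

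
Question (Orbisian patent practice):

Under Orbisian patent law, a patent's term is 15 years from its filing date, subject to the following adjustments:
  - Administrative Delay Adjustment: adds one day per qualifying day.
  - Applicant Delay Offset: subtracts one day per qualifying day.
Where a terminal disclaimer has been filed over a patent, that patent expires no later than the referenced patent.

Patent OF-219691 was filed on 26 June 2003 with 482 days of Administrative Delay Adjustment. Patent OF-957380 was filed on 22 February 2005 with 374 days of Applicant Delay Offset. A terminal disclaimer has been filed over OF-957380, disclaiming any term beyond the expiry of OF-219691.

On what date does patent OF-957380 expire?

Natural term of OF-957380:
  Base: filing + 15 years → 22 February 2020.
  Applicant Delay Offset: −374 days → 13 February 2019.
Expiry of referenced patent OF-219691:
  Base: filing + 15 years → 26 June 2018.
  Administrative Delay Adjustment: +482 days → 21 October 2019.
Terminal disclaimer: OF-957380 expires on the earlier of 13 February 2019 and 21 October 2019.

February 13, 2019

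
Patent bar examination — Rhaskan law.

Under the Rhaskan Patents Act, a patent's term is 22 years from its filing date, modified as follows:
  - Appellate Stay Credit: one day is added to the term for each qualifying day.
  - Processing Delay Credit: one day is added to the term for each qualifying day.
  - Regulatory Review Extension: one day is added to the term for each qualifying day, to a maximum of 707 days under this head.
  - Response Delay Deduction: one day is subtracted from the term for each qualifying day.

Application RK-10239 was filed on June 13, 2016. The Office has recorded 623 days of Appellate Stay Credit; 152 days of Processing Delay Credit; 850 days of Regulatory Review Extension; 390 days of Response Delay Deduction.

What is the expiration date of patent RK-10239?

Base term: filing date + 22 years → 13 June 2038.
Appellate Stay Credit: +623 days → 26 February 2040.
Processing Delay Credit: +152 days → 27 July 2040.
Regulatory Review Extension: 850 days claimed exceeds the 707-day cap, so +707 days → 4 July 2042.
Response Delay Deduction: −390 days → 9 June 2041.

June 9, 2041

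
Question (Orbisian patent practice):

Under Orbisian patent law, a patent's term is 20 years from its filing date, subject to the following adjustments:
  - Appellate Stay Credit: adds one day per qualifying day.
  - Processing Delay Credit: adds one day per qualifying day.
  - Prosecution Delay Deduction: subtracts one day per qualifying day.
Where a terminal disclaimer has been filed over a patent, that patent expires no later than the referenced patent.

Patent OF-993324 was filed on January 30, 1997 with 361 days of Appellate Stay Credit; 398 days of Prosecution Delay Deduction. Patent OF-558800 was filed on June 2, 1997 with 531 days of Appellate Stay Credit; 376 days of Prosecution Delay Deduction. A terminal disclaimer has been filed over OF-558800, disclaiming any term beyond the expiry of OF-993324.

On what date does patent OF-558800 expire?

2016-12-24

Natural term of OF-558800:
  Base: filing + 20 years → 2 June 2017.
  Appellate Stay Credit: +531 days → 15 November 2018.
  Prosecution Delay Deduction: −376 days → 4 November 2017.
Expiry of referenced patent OF-993324:
  Base: filing + 20 years → 30 January 2017.
  Appellate Stay Credit: +361 days → 26 January 2018.
  Prosecution Delay Deduction: −398 days → 24 December 2016.
Terminal disclaimer: OF-558800 expires on the earlier of 4 November 2017 and 24 December 2016.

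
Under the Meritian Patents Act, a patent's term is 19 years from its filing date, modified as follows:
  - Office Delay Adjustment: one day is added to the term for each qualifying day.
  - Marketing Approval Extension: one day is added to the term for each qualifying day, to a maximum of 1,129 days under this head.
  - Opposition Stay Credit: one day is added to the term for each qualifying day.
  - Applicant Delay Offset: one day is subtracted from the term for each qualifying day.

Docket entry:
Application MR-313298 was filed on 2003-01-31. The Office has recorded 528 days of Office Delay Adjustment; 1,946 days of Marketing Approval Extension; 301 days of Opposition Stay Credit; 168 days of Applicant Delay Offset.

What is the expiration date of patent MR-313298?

Base term: filing date + 19 years → 31 January 2022.
Office Delay Adjustment: +528 days → 13 July 2023.
Marketing Approval Extension: 1946 days claimed exceeds the 1129-day cap, so +1129 days → 15 August 2026.
Opposition Stay Credit: +301 days → 12 June 2027.
Applicant Delay Offset: −168 days → 26 December 2026.

2026-12-26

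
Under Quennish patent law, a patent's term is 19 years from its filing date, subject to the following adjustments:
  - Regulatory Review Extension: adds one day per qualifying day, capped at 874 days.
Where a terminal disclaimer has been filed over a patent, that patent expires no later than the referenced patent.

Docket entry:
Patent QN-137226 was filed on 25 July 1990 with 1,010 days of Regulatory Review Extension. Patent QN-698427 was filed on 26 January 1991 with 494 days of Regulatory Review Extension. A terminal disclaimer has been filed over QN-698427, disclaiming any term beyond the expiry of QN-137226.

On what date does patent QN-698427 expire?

Natural term of QN-698427:
  Base: filing + 19 years → 26 January 2010.
  Regulatory Review Extension: 494 days (within the 874-day cap) → +494 days → 4 June 2011.
Expiry of referenced patent QN-137226:
  Base: filing + 19 years → 25 July 2009.
  Regulatory Review Extension: 1010 days claimed exceeds the 874-day cap, so +874 days → 16 December 2011.
Terminal disclaimer: QN-698427 expires on the earlier of 4 June 2011 and 16 December 2011.

2011-06-04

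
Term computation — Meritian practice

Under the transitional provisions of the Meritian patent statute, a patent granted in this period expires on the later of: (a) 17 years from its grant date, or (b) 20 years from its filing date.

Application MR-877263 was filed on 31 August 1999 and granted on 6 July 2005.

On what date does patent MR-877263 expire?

2022-07-06

(a) grant + 17 years → 6 July 2022.
(b) filing + 20 years → 31 August 2019.
Later of the two: 6 July 2022.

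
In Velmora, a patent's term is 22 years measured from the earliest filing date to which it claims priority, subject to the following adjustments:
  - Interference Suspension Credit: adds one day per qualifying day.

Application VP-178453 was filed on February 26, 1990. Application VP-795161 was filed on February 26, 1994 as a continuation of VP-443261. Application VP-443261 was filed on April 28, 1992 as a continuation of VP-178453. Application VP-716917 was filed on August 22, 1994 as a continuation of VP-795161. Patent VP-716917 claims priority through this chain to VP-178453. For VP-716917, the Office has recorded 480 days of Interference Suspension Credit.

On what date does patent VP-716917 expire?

Earliest priority filing: 26 February 1990.
Base term: 26 February 1990 + 22 years → 26 February 2012.
Interference Suspension Credit: +480 days → 20 June 2013.

June 20, 2013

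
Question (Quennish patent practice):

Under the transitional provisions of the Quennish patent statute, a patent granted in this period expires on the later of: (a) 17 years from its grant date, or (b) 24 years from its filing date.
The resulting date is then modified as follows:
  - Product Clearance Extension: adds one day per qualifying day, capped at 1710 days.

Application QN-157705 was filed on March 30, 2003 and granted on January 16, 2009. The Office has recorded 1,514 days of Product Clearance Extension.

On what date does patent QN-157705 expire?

(a) grant + 17 years → 16 January 2026.
(b) filing + 24 years → 30 March 2027.
Later of the two: 30 March 2027.
Product Clearance Extension: 1514 days (within the 1710-day cap) → +1514 days → 22 May 2031.

2031-05-22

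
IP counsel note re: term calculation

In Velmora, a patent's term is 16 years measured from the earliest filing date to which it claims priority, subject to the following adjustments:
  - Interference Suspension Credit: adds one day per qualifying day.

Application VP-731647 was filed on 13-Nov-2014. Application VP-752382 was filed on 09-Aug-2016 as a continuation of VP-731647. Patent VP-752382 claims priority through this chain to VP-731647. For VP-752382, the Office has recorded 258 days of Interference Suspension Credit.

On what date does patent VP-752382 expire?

July 29, 2031

Earliest priority filing: 13 November 2014.
Base term: 13 November 2014 + 16 years → 13 November 2030.
Interference Suspension Credit: +258 days → 29 July 2031.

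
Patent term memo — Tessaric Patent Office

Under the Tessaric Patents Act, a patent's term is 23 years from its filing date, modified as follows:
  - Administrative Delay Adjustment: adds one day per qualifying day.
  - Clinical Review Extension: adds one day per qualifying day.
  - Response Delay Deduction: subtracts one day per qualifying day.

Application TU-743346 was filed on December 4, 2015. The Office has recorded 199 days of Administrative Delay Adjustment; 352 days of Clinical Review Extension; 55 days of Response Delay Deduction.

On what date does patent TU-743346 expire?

Base term: filing date + 23 years → 4 December 2038.
Administrative Delay Adjustment: +199 days → 21 June 2039.
Clinical Review Extension: +352 days → 7 June 2040.
Response Delay Deduction: −55 days → 13 April 2040.

2040-04-13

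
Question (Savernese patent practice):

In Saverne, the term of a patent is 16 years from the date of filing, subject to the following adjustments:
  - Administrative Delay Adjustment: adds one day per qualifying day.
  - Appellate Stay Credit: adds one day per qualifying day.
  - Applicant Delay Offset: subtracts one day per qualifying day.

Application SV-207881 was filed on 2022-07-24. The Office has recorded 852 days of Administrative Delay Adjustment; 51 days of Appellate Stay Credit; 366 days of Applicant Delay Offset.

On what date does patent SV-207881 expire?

2040-01-12

Base term: filing date + 16 years → 24 July 2038.
Administrative Delay Adjustment: +852 days → 22 November 2040.
Appellate Stay Credit: +51 days → 12 January 2041.
Applicant Delay Offset: −366 days → 12 January 2040.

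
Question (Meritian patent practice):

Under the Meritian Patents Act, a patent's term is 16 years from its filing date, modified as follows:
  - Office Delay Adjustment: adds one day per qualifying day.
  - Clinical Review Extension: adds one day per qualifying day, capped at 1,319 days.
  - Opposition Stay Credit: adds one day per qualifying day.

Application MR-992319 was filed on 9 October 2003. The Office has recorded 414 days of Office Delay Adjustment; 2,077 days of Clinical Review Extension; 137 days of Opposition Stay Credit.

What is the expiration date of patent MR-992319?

2024-11-21

Base term: filing date + 16 years → 9 October 2019.
Office Delay Adjustment: +414 days → 26 November 2020.
Clinical Review Extension: 2077 days claimed exceeds the 1319-day cap, so +1319 days → 7 July 2024.
Opposition Stay Credit: +137 days → 21 November 2024.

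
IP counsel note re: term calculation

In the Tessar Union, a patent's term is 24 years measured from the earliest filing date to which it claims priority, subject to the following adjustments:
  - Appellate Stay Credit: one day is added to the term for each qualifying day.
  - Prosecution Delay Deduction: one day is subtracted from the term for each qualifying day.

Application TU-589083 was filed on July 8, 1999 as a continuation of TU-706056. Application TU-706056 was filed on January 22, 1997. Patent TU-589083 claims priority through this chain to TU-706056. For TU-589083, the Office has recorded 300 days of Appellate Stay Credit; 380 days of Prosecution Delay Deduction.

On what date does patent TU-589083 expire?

November 3, 2020

Earliest priority filing: 22 January 1997.
Base term: 22 January 1997 + 24 years → 22 January 2021.
Appellate Stay Credit: +300 days → 18 November 2021.
Prosecution Delay Deduction: −380 days → 3 November 2020.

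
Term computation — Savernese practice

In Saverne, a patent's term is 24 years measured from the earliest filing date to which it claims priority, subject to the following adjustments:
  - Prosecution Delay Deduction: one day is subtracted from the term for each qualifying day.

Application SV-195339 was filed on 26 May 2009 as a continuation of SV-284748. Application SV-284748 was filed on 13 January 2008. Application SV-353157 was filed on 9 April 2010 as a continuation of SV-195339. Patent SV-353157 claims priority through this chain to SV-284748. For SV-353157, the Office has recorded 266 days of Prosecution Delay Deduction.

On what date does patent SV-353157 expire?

April 22, 2031

Earliest priority filing: 13 January 2008.
Base term: 13 January 2008 + 24 years → 13 January 2032.
Prosecution Delay Deduction: −266 days → 22 April 2031.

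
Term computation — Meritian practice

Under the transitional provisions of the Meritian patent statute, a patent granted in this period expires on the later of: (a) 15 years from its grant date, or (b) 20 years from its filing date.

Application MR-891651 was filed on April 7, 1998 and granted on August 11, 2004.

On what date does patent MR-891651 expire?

(a) grant + 15 years → 11 August 2019.
(b) filing + 20 years → 7 April 2018.
Later of the two: 11 August 2019.

2019-08-11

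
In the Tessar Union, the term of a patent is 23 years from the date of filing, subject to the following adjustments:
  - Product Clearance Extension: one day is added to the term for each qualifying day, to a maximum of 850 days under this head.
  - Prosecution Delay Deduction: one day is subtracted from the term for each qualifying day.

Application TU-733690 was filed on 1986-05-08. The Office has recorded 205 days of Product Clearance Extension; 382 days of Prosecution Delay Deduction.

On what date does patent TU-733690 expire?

Base term: filing date + 23 years → 8 May 2009.
Product Clearance Extension: 205 days (within the 850-day cap) → +205 days → 29 November 2009.
Prosecution Delay Deduction: −382 days → 12 November 2008.

November 12, 2008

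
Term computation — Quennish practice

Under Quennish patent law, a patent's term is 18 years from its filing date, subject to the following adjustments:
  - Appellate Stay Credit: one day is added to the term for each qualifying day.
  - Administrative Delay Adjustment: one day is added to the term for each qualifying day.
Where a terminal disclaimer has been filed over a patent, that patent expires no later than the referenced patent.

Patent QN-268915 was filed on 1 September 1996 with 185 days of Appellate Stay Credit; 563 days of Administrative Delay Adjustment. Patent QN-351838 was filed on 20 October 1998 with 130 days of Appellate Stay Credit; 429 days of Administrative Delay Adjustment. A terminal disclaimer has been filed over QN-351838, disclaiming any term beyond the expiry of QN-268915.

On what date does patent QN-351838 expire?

Natural term of QN-351838:
  Base: filing + 18 years → 20 October 2016.
  Appellate Stay Credit: +130 days → 27 February 2017.
  Administrative Delay Adjustment: +429 days → 2 May 2018.
Expiry of referenced patent QN-268915:
  Base: filing + 18 years → 1 September 2014.
  Appellate Stay Credit: +185 days → 5 March 2015.
  Administrative Delay Adjustment: +563 days → 18 September 2016.
Terminal disclaimer: QN-351838 expires on the earlier of 2 May 2018 and 18 September 2016.

September 18, 2016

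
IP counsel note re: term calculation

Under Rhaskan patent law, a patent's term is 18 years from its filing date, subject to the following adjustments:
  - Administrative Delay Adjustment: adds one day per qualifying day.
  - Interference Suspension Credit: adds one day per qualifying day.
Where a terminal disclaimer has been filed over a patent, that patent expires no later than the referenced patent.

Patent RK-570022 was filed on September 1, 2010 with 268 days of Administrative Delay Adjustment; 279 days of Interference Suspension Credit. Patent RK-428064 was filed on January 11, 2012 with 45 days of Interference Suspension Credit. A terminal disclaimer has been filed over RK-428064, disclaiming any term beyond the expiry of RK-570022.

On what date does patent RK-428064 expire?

February 25, 2030

Natural term of RK-428064:
  Base: filing + 18 years → 11 January 2030.
  Interference Suspension Credit: +45 days → 25 February 2030.
Expiry of referenced patent RK-570022:
  Base: filing + 18 years → 1 September 2028.
  Administrative Delay Adjustment: +268 days → 27 May 2029.
  Interference Suspension Credit: +279 days → 2 March 2030.
Terminal disclaimer: RK-428064 expires on the earlier of 25 February 2030 and 2 March 2030.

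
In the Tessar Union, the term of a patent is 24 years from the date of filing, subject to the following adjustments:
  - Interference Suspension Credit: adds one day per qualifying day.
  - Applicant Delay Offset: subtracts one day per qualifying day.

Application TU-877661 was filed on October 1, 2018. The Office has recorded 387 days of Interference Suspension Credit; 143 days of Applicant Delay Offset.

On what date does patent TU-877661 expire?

June 2, 2043

Base term: filing date + 24 years → 1 October 2042.
Interference Suspension Credit: +387 days → 23 October 2043.
Applicant Delay Offset: −143 days → 2 June 2043.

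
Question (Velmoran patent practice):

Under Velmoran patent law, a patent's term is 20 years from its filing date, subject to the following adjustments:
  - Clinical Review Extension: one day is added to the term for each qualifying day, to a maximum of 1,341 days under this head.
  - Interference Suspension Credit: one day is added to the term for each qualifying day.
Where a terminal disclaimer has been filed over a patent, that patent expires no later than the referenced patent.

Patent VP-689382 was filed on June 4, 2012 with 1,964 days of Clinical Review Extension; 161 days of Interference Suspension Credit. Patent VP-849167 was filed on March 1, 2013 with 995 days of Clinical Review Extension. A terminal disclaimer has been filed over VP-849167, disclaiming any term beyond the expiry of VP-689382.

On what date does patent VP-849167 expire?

November 21, 2035

Natural term of VP-849167:
  Base: filing + 20 years → 1 March 2033.
  Clinical Review Extension: 995 days (within the 1341-day cap) → +995 days → 21 November 2035.
Expiry of referenced patent VP-689382:
  Base: filing + 20 years → 4 June 2032.
  Clinical Review Extension: 1964 days claimed exceeds the 1341-day cap, so +1341 days → 5 February 2036.
  Interference Suspension Credit: +161 days → 15 July 2036.
Terminal disclaimer: VP-849167 expires on the earlier of 21 November 2035 and 15 July 2036.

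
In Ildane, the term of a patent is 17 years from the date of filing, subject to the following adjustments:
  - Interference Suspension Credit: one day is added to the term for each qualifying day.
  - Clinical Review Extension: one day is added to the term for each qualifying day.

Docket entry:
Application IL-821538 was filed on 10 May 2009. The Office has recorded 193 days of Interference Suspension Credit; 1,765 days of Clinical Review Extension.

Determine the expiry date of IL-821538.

2031-09-19

Base term: filing date + 17 years → 10 May 2026.
Interference Suspension Credit: +193 days → 19 November 2026.
Clinical Review Extension: +1765 days → 19 September 2031.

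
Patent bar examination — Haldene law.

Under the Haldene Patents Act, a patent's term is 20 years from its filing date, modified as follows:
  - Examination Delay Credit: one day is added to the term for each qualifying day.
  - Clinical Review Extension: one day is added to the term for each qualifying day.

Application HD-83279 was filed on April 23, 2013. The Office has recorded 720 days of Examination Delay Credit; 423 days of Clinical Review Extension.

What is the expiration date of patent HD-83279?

2036-06-09

Base term: filing date + 20 years → 23 April 2033.
Examination Delay Credit: +720 days → 13 April 2035.
Clinical Review Extension: +423 days → 9 June 2036.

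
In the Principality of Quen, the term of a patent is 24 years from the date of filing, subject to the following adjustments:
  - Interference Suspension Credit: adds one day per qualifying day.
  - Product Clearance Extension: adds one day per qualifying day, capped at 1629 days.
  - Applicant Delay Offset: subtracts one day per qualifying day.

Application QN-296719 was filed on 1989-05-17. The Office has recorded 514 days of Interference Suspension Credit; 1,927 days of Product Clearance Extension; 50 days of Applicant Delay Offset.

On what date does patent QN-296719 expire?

Base term: filing date + 24 years → 17 May 2013.
Interference Suspension Credit: +514 days → 13 October 2014.
Product Clearance Extension: 1927 days claimed exceeds the 1629-day cap, so +1629 days → 30 March 2019.
Applicant Delay Offset: −50 days → 8 February 2019.

2019-02-08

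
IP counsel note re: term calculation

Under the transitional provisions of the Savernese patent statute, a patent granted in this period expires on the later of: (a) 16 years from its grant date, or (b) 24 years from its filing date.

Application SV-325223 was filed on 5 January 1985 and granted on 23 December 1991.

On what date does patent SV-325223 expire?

January 5, 2009

(a) grant + 16 years → 23 December 2007.
(b) filing + 24 years → 5 January 2009.
Later of the two: 5 January 2009.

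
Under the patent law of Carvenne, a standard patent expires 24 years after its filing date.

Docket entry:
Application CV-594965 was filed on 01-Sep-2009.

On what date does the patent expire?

Filing date + 24 years → 1 September 2033.

2033-09-01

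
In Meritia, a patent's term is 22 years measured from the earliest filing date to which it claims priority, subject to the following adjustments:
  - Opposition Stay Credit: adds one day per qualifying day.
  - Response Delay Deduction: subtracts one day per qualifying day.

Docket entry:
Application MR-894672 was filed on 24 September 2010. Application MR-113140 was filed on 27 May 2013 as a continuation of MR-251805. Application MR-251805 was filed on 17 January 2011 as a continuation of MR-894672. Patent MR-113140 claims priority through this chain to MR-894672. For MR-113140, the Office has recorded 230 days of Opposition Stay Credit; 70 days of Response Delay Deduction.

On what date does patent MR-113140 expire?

2033-03-03

Earliest priority filing: 24 September 2010.
Base term: 24 September 2010 + 22 years → 24 September 2032.
Opposition Stay Credit: +230 days → 12 May 2033.
Response Delay Deduction: −70 days → 3 March 2033.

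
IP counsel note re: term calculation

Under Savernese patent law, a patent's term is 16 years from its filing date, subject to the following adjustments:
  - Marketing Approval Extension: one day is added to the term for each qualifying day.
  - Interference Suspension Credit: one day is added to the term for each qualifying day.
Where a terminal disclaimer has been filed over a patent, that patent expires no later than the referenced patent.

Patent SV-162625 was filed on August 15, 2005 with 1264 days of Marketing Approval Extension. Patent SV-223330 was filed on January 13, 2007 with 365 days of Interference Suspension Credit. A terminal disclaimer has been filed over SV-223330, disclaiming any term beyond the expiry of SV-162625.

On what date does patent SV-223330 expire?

January 13, 2024

Natural term of SV-223330:
  Base: filing + 16 years → 13 January 2023.
  Interference Suspension Credit: +365 days → 13 January 2024.
Expiry of referenced patent SV-162625:
  Base: filing + 16 years → 15 August 2021.
  Marketing Approval Extension: +1264 days → 30 January 2025.
Terminal disclaimer: SV-223330 expires on the earlier of 13 January 2024 and 30 January 2025.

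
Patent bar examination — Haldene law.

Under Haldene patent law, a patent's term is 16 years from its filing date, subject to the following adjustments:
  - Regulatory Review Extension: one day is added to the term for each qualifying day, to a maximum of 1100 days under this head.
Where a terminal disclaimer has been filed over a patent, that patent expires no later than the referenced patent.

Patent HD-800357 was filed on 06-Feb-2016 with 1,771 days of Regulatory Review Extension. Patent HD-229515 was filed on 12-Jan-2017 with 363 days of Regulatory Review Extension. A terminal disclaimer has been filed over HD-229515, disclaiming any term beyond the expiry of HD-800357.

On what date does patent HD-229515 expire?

January 10, 2034

Natural term of HD-229515:
  Base: filing + 16 years → 12 January 2033.
  Regulatory Review Extension: 363 days (within the 1100-day cap) → +363 days → 10 January 2034.
Expiry of referenced patent HD-800357:
  Base: filing + 16 years → 6 February 2032.
  Regulatory Review Extension: 1771 days claimed exceeds the 1100-day cap, so +1100 days → 10 February 2035.
Terminal disclaimer: HD-229515 expires on the earlier of 10 January 2034 and 10 February 2035.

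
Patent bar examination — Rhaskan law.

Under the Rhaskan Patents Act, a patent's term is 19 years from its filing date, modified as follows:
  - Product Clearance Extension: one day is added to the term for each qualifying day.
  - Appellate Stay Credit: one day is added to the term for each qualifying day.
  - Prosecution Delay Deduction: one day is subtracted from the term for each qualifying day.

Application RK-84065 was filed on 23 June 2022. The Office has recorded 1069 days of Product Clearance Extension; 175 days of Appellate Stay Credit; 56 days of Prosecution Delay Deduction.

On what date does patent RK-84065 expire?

September 23, 2044

Base term: filing date + 19 years → 23 June 2041.
Product Clearance Extension: +1069 days → 27 May 2044.
Appellate Stay Credit: +175 days → 18 November 2044.
Prosecution Delay Deduction: −56 days → 23 September 2044.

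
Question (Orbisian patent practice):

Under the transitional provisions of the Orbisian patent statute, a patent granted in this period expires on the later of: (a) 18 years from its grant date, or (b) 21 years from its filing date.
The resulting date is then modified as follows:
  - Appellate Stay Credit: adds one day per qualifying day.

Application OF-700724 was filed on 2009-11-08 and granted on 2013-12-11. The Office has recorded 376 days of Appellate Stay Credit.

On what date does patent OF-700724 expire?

December 21, 2032

(a) grant + 18 years → 11 December 2031.
(b) filing + 21 years → 8 November 2030.
Later of the two: 11 December 2031.
Appellate Stay Credit: +376 days → 21 December 2032.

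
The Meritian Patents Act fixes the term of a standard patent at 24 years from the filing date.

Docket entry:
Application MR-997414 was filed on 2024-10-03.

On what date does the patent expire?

2048-10-03

Filing date + 24 years → 3 October 2048.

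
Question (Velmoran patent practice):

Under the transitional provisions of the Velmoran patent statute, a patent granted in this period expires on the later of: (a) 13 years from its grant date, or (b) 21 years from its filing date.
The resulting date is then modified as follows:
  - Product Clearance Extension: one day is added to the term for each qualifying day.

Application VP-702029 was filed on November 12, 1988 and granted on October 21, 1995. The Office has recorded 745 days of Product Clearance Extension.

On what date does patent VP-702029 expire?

(a) grant + 13 years → 21 October 2008.
(b) filing + 21 years → 12 November 2009.
Later of the two: 12 November 2009.
Product Clearance Extension: +745 days → 27 November 2011.

2011-11-27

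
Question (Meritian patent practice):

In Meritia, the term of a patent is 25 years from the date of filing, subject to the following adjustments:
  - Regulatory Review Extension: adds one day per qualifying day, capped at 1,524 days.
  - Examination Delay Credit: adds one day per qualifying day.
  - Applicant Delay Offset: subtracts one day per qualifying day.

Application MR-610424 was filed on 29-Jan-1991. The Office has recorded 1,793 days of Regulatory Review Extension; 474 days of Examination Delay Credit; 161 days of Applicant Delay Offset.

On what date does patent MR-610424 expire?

2021-02-08

Base term: filing date + 25 years → 29 January 2016.
Regulatory Review Extension: 1793 days claimed exceeds the 1524-day cap, so +1524 days → 1 April 2020.
Examination Delay Credit: +474 days → 19 July 2021.
Applicant Delay Offset: −161 days → 8 February 2021.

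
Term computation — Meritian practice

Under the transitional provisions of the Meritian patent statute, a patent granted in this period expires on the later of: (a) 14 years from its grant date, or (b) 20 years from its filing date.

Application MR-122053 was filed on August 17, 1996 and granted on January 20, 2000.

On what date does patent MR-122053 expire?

August 17, 2016

(a) grant + 14 years → 20 January 2014.
(b) filing + 20 years → 17 August 2016.
Later of the two: 17 August 2016.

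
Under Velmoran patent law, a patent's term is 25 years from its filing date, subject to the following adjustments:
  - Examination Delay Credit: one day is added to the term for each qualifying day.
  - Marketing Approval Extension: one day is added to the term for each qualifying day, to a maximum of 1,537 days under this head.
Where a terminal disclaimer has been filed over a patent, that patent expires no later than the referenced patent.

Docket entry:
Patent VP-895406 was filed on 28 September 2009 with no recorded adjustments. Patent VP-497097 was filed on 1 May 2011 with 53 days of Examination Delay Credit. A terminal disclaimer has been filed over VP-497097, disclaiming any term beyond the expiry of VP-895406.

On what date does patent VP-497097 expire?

Natural term of VP-497097:
  Base: filing + 25 years → 1 May 2036.
  Examination Delay Credit: +53 days → 23 June 2036.
Expiry of referenced patent VP-895406:
  Base: filing + 25 years → 28 September 2034.
Terminal disclaimer: VP-497097 expires on the earlier of 23 June 2036 and 28 September 2034.

September 28, 2034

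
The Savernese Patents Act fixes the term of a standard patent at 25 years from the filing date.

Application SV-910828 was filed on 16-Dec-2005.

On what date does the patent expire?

Filing date + 25 years → 16 December 2030.

December 16, 2030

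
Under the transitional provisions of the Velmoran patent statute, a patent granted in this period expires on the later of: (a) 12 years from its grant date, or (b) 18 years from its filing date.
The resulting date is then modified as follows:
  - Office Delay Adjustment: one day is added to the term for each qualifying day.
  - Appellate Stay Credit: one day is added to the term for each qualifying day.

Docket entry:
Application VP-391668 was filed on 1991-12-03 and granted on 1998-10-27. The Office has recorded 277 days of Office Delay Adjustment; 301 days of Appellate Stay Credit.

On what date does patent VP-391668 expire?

(a) grant + 12 years → 27 October 2010.
(b) filing + 18 years → 3 December 2009.
Later of the two: 27 October 2010.
Office Delay Adjustment: +277 days → 31 July 2011.
Appellate Stay Credit: +301 days → 27 May 2012.

May 27, 2012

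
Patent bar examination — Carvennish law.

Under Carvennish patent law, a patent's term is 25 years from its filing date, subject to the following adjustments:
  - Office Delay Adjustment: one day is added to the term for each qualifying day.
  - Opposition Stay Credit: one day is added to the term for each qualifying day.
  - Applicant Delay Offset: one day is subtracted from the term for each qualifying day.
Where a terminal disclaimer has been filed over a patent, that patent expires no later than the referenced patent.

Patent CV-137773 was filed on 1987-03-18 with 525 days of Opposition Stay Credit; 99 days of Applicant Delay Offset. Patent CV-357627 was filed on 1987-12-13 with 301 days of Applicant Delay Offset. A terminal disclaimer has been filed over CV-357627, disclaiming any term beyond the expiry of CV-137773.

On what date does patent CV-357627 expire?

Natural term of CV-357627:
  Base: filing + 25 years → 13 December 2012.
  Applicant Delay Offset: −301 days → 16 February 2012.
Expiry of referenced patent CV-137773:
  Base: filing + 25 years → 18 March 2012.
  Opposition Stay Credit: +525 days → 25 August 2013.
  Applicant Delay Offset: −99 days → 18 May 2013.
Terminal disclaimer: CV-357627 expires on the earlier of 16 February 2012 and 18 May 2013.

2012-02-16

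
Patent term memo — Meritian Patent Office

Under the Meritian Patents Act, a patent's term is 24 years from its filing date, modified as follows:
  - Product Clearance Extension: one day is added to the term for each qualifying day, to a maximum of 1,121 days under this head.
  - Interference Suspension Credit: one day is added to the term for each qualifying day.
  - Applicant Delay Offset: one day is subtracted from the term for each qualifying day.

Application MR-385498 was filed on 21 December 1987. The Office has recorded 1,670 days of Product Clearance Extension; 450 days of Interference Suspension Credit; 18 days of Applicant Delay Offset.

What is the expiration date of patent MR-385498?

2016-03-22

Base term: filing date + 24 years → 21 December 2011.
Product Clearance Extension: 1670 days claimed exceeds the 1121-day cap, so +1121 days → 15 January 2015.
Interference Suspension Credit: +450 days → 9 April 2016.
Applicant Delay Offset: −18 days → 22 March 2016.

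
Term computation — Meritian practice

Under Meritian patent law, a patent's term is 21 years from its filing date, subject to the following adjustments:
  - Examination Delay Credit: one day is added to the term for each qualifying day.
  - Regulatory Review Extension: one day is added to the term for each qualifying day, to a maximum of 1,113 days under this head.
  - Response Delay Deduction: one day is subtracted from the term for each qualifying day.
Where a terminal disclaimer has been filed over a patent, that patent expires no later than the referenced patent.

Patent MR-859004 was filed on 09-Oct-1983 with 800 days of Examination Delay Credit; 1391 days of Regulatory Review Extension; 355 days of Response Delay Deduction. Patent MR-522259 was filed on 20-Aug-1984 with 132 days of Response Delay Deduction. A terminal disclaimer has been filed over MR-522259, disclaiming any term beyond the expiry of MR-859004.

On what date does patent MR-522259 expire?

April 10, 2005

Natural term of MR-522259:
  Base: filing + 21 years → 20 August 2005.
  Response Delay Deduction: −132 days → 10 April 2005.
Expiry of referenced patent MR-859004:
  Base: filing + 21 years → 9 October 2004.
  Examination Delay Credit: +800 days → 18 December 2006.
  Regulatory Review Extension: 1391 days claimed exceeds the 1113-day cap, so +1113 days → 4 January 2010.
  Response Delay Deduction: −355 days → 14 January 2009.
Terminal disclaimer: MR-522259 expires on the earlier of 10 April 2005 and 14 January 2009.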